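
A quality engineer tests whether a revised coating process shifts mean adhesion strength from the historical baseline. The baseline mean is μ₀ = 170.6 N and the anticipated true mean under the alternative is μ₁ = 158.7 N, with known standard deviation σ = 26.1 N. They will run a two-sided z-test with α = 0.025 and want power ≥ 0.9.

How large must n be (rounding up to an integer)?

Standardized effect: d = |μ₁ − μ₀| / σ = |158.7 − 170.6| / 26.1 = 0.4559
For power 0.9 need Φ(δ − z_{0.0125}) = 0.9, so δ = z_{0.0125} + z_{0.10} = 2.241 + 1.282 = 3.523.
(Ignoring the negligible lower-tail rejection probability gives the usual closed-form inversion.)
δ = d·√n ⇒ n = (δ/d)² = (3.523 / 0.4559)² = 59.70.
Round up to the next whole unit.

n = 60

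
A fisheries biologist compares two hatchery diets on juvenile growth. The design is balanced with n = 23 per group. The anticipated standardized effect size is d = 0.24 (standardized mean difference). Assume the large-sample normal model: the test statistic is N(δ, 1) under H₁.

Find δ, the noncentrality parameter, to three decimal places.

δ ≈ 0.814

δ = d·√(n/2) = 0.24 × √(23/2) = 0.8139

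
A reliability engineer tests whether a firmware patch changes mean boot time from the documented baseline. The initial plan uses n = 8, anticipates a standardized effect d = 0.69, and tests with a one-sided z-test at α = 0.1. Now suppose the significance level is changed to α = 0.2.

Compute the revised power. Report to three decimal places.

δ = d·√n = 0.69 × √8 = 1.9516 (unchanged). New critical value: z_{0.2} = 0.842.
Revised power = Φ(δ − 0.842) = Φ(1.110) = 0.8665.

Power ≈ 0.866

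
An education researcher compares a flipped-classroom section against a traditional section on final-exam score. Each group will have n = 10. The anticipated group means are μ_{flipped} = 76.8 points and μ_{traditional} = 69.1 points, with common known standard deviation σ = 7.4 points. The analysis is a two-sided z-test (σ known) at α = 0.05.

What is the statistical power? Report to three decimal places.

Standardized effect: d = |μ_{flipped} − μ_{traditional}| / σ = |76.8 − 69.1| / 7.4 = 1.0405
Noncentrality parameter: δ = d·√(n/2) = 1.0405 × √(10/2) = 2.3267
Two-sided α = 0.05 → critical value z_{0.025} = 1.960.
Power = Φ(δ − 1.960) + Φ(−δ − 1.960) = Φ(0.367) + Φ(-4.287) = 0.6431 + 0.0000 = 0.6431.

Power ≈ 0.643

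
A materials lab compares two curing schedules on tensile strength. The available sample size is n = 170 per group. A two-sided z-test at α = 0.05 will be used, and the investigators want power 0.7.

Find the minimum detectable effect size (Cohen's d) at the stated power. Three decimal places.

Need Φ(δ − 1.960) = 0.7, so δ = 1.960 + 0.524 = 2.484.
(The second rejection-region term Φ(−δ − z_{α/2}) is negligible and dropped.)
δ = d·√(n/2) ⇒ d = δ/√(n/2) = 2.484/√(170/2) = 0.2695.

d ≈ 0.269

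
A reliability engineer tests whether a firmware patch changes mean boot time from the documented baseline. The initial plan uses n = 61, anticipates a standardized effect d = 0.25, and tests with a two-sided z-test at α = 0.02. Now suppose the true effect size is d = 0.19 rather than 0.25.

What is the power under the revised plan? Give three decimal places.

Power ≈ 0.200

With d = 0.19: δ = d·√n = 0.19 × √61 = 1.4839. Critical value z_{0.01} = 2.326.
Revised power = Φ(δ − 2.326) + Φ(−δ − 2.326) = Φ(-0.842) + Φ(-3.810) = 0.1998 + 0.0001 = 0.1999.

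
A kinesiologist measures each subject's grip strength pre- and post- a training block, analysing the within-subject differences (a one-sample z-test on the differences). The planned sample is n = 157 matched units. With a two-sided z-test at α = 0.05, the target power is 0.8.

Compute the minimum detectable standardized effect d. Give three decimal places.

Required noncentrality: δ = z_{0.025} + z_{0.20} = 1.960 + 0.842 = 2.802.
(Lower-tail contribution to power is negligible for δ > 0.)
δ = d·√n ⇒ d = δ/√n = 2.802/√157 = 0.2236.

d ≈ 0.224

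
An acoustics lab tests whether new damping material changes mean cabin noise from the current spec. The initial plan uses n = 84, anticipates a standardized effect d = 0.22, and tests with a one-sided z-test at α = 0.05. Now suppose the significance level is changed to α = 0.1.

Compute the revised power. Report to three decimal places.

Power ≈ 0.769

δ = d·√n = 0.22 × √84 = 2.0163 (unchanged). New critical value: z_{0.1} = 1.282.
Revised power = P(Z > 1.282 − δ) = Φ(0.735) = 0.7688.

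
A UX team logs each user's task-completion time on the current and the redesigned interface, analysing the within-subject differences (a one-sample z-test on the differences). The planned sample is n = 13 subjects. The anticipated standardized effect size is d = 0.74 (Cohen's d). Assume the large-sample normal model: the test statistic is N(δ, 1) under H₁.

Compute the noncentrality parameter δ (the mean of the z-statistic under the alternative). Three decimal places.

δ ≈ 2.668

The noncentrality parameter scales effect size by the design's sample-size factor: δ = d·√n = 0.74 × √13 = 2.6681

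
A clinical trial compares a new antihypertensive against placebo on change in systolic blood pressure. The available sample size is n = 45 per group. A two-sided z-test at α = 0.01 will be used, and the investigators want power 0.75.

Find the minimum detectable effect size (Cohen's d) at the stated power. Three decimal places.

Need Φ(δ − 2.576) = 0.75, so δ = 2.576 + 0.674 = 3.250.
(The second rejection-region term Φ(−δ − z_{α/2}) is negligible and dropped.)
δ = d·√(n/2) ⇒ d = δ/√(n/2) = 3.250/√(45/2) = 0.6852.

d ≈ 0.685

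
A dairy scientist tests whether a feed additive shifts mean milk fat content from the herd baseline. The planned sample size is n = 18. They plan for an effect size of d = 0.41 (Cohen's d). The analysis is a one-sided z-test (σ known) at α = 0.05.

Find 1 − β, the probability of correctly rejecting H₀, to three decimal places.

Power ≈ 0.538

Noncentrality parameter: δ = d·√n = 0.41 × √18 = 1.7395
One-sided α = 0.05 → critical value z_{0.05} = 1.645.
Power = P(Z > 1.645 − δ) = Φ(0.095) = 0.5377.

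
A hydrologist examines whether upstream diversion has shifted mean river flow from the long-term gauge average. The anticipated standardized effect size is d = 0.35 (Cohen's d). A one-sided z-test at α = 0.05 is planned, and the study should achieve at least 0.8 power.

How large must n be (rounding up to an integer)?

n = 51

For power 0.8 need Φ(δ − z_{0.05}) = 0.8, so δ = z_{0.05} + z_{0.20} = 1.645 + 0.842 = 2.486.
δ = d·√n ⇒ n = (δ/d)² = (2.486 / 0.35)² = 50.47.
Rounding up, n = 51.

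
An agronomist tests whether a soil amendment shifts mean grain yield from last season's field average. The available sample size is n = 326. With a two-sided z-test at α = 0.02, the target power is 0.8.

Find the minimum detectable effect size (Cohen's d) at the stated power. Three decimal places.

d ≈ 0.175

Need Φ(δ − 2.326) = 0.8, so δ = 2.326 + 0.842 = 3.168.
(Lower-tail contribution to power is negligible for δ > 0.)
δ = d·√n ⇒ d = δ/√n = 3.168/√326 = 0.1755.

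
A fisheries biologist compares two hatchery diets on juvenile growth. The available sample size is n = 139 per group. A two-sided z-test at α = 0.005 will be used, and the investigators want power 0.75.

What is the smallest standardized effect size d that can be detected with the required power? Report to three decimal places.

d ≈ 0.418

Need Φ(δ − 2.807) = 0.75, so δ = 2.807 + 0.674 = 3.482.
(The second rejection-region term Φ(−δ − z_{α/2}) is negligible and dropped.)
δ = d·√(n/2) ⇒ d = δ/√(n/2) = 3.482/√(139/2) = 0.4176.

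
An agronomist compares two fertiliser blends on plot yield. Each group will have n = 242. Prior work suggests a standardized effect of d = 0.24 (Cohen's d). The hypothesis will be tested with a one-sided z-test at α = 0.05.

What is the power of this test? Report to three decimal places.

Power ≈ 0.840

Noncentrality parameter: δ = d·√(n/2) = 0.24 × √(242/2) = 2.6400
Critical value for a one-sided test at α = 0.05: z_α = 1.645.
Power = Φ(δ − 1.645) = Φ(0.995) = 0.8402.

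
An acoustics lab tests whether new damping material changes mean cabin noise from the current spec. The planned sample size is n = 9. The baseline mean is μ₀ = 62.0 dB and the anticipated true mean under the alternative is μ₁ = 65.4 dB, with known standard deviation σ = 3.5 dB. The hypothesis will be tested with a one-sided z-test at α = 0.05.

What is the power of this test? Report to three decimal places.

Standardized effect: d = |μ₁ − μ₀| / σ = |65.4 − 62.0| / 3.5 = 0.9714
Noncentrality parameter: δ = d·√n = 0.9714 × √9 = 2.9143
Critical value for a one-sided test at α = 0.05: z_α = 1.645.
Power = P(Z > 1.645 − δ) = Φ(1.269) = 0.8979.

Power ≈ 0.898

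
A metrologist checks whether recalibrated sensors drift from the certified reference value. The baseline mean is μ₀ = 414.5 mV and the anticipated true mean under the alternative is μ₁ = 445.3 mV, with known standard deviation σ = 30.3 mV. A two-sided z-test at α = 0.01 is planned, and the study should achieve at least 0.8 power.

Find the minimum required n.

n = 12

Standardized effect: d = |μ₁ − μ₀| / σ = |445.3 − 414.5| / 30.3 = 1.0165
For power 0.8 need Φ(δ − z_{0.005}) = 0.8, so δ = z_{0.005} + z_{0.20} = 2.576 + 0.842 = 3.417.
(For δ > 0 the lower-tail rejection region contributes negligibly to power, so the one-term inversion is standard.)
δ = d·√n ⇒ n = (δ/d)² = (3.417 / 1.0165)² = 11.30.
Rounding up, n = 12.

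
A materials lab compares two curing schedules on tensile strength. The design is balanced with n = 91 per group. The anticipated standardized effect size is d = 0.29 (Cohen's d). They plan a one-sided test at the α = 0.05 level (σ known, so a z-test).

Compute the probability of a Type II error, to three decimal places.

Noncentrality parameter: δ = d·√(n/2) = 0.29 × √(91/2) = 1.9562
One-sided α = 0.05 → critical value z_{0.05} = 1.645.
Power = P(Z > 1.645 − δ) = Φ(0.311) = 0.6222.
Type II error: β = 1 − power = 1 − 0.6222 = 0.3778.

β ≈ 0.378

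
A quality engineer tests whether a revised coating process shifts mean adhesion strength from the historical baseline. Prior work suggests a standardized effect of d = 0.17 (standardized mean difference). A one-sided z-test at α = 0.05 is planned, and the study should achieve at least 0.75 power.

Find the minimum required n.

n = 187

Set Φ(δ − 1.645) = 0.75; then δ − 1.645 = Φ⁻¹(0.75) = 0.674, giving δ = 2.319.
δ = d·√n ⇒ n = (δ/d)² = (2.319 / 0.17)² = 186.14.
Rounding up, n = 187.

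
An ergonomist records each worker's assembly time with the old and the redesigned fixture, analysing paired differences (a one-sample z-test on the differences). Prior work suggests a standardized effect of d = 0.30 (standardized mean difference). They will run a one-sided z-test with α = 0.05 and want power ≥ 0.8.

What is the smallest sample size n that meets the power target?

For power 0.8 need Φ(δ − z_{0.05}) = 0.8, so δ = z_{0.05} + z_{0.20} = 1.645 + 0.842 = 2.486.
δ = d·√n ⇒ n = (δ/d)² = (2.486 / 0.30)² = 68.70.
Rounding up, n = 69.

n = 69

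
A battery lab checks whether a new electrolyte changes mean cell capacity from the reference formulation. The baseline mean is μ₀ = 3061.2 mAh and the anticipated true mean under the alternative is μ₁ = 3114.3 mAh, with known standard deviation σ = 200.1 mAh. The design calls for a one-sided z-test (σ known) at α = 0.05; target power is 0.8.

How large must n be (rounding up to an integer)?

n = 88

Standardized effect: d = |μ₁ − μ₀| / σ = |3114.3 − 3061.2| / 200.1 = 0.2654
Set Φ(δ − 1.645) = 0.8; then δ − 1.645 = Φ⁻¹(0.8) = 0.842, giving δ = 2.486.
δ = d·√n ⇒ n = (δ/d)² = (2.486 / 0.2654)² = 87.80.
Round up to the next whole unit.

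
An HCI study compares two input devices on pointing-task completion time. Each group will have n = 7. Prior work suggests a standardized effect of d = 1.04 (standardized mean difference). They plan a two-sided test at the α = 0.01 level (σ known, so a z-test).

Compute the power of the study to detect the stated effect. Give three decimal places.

Noncentrality parameter: δ = d·√(n/2) = 1.04 × √(7/2) = 1.9457
Critical value for a two-sided test at α = 0.01: z_{α/2} = 2.576.
Power = Φ(δ − 2.576) + Φ(−δ − 2.576) = Φ(-0.630) + Φ(-4.521) = 0.2643 + 0.0000 = 0.2643.

Power ≈ 0.264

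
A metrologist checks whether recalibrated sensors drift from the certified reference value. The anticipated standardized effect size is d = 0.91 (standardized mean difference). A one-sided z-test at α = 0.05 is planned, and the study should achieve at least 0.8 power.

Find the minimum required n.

Set Φ(δ − 1.645) = 0.8; then δ − 1.645 = Φ⁻¹(0.8) = 0.842, giving δ = 2.486.
δ = d·√n ⇒ n = (δ/d)² = (2.486 / 0.91)² = 7.47.
Round up to the next whole unit.

n = 8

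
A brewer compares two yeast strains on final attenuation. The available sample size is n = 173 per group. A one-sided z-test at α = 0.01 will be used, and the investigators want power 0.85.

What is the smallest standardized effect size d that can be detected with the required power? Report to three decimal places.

d ≈ 0.362

Required noncentrality: δ = z_{0.01} + z_{0.15} = 2.326 + 1.036 = 3.363.
δ = d·√(n/2) ⇒ d = δ/√(n/2) = 3.363/√(173/2) = 0.3616.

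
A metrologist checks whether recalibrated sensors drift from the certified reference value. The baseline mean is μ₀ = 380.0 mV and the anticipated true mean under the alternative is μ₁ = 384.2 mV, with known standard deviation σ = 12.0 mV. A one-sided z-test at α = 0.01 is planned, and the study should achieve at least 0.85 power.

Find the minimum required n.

Standardized effect: d = |μ₁ − μ₀| / σ = |384.2 − 380.0| / 12.0 = 0.3500
Set Φ(δ − 2.326) = 0.85; then δ − 2.326 = Φ⁻¹(0.85) = 1.036, giving δ = 3.363.
δ = d·√n ⇒ n = (δ/d)² = (3.363 / 0.3500)² = 92.31.
Round up to the next whole unit.

n = 93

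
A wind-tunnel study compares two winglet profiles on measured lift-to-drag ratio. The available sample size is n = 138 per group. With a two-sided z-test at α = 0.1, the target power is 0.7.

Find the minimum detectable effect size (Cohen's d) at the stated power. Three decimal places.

Required noncentrality: δ = z_{0.05} + z_{0.30} = 1.645 + 0.524 = 2.169.
(Lower-tail contribution to power is negligible for δ > 0.)
δ = d·√(n/2) ⇒ d = δ/√(n/2) = 2.169/√(138/2) = 0.2611.

d ≈ 0.261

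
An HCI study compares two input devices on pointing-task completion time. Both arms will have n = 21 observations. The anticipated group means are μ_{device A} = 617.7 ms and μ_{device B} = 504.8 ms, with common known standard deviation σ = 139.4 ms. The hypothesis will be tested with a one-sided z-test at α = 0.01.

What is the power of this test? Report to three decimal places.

Power ≈ 0.617

Standardized effect: d = |μ_{device A} − μ_{device B}| / σ = |617.7 − 504.8| / 139.4 = 0.8099
Noncentrality parameter: δ = d·√(n/2) = 0.8099 × √(21/2) = 2.6244
Critical value for a one-sided test at α = 0.01: z_α = 2.326.
Power = P(Z > 2.326 − δ) = Φ(0.298) = 0.6172.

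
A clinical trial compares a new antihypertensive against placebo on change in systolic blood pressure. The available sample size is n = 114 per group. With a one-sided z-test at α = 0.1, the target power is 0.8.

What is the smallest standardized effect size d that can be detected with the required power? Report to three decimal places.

Need Φ(δ − 1.282) = 0.8, so δ = 1.282 + 0.842 = 2.123.
δ = d·√(n/2) ⇒ d = δ/√(n/2) = 2.123/√(114/2) = 0.2812.

d ≈ 0.281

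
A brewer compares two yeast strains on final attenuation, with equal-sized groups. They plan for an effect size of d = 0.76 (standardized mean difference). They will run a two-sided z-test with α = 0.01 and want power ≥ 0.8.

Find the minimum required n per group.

n = 41 per group

Set Φ(δ − 2.576) = 0.8; then δ − 2.576 = Φ⁻¹(0.8) = 0.842, giving δ = 3.417.
(Ignoring the negligible lower-tail rejection probability gives the usual closed-form inversion.)
δ = d·√(n/2) ⇒ n = 2(δ/d)² = 2 × (3.417 / 0.76)² = 40.44.
Round up to the next whole unit.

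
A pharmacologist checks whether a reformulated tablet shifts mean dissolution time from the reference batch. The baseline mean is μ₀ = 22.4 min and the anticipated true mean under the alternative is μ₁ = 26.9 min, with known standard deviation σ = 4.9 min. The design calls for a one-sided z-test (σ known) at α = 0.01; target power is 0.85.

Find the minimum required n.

n = 14

Standardized effect: d = |μ₁ − μ₀| / σ = |26.9 − 22.4| / 4.9 = 0.9184
Set Φ(δ − 2.326) = 0.85; then δ − 2.326 = Φ⁻¹(0.85) = 1.036, giving δ = 3.363.
δ = d·√n ⇒ n = (δ/d)² = (3.363 / 0.9184)² = 13.41.
Rounding up, n = 14.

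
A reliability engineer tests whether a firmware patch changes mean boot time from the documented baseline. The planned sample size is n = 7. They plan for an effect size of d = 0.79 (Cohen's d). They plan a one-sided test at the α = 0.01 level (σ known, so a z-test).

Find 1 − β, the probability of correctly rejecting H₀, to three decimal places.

Power ≈ 0.407

Noncentrality parameter: δ = d·√n = 0.79 × √7 = 2.0901
One-sided α = 0.01 → critical value z_{0.01} = 2.326.
Power = Φ(δ − 2.326) = Φ(-0.236) = 0.4066.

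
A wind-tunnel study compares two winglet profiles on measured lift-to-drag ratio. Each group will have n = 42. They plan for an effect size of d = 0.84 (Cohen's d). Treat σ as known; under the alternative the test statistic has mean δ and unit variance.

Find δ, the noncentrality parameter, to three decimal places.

The noncentrality parameter scales effect size by the design's sample-size factor: δ = d·√(n/2) = 0.84 × √(42/2) = 3.8494

δ ≈ 3.849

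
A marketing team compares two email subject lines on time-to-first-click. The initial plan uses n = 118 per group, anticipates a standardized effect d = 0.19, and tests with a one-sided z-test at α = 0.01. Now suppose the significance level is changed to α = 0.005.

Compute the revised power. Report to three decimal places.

Power ≈ 0.132

δ = d·√(n/2) = 0.19 × √(118/2) = 1.4594 (unchanged). New critical value: z_{0.005} = 2.576.
Revised power = Φ(δ − 2.576) = Φ(-1.116) = 0.1321.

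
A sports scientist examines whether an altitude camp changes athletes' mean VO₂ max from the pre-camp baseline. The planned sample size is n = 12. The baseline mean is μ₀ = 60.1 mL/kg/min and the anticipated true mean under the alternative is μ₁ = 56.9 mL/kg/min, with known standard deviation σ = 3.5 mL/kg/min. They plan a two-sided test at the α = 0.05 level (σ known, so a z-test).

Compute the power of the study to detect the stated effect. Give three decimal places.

Standardized effect: d = |μ₁ − μ₀| / σ = |56.9 − 60.1| / 3.5 = 0.9143
Noncentrality parameter: δ = d·√n = 0.9143 × √12 = 3.1672
Critical value for a two-sided test at α = 0.05: z_{α/2} = 1.960.
Power = Φ(δ − 1.960) + Φ(−δ − 1.960) = Φ(1.207) + Φ(-5.127) = 0.8863 + 0.0000 = 0.8863.

Power ≈ 0.886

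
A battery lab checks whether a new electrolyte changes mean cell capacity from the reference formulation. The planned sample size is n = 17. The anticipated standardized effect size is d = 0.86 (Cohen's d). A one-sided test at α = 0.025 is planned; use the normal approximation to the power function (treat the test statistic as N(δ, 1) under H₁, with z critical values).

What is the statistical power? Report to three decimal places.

Noncentrality parameter: δ = d·√n = 0.86 × √17 = 3.5459
Critical value for a one-sided test at α = 0.025: z_α = 1.960.
Power = P(Z > 1.960 − δ) = Φ(1.586) = 0.9436.

Power ≈ 0.944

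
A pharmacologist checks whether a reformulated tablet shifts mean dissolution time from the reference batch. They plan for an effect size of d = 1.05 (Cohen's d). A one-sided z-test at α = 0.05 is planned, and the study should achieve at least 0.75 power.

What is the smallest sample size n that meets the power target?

n = 5

Set Φ(δ − 1.645) = 0.75; then δ − 1.645 = Φ⁻¹(0.75) = 0.674, giving δ = 2.319.
δ = d·√n ⇒ n = (δ/d)² = (2.319 / 1.05)² = 4.88.
Round up to the next whole unit.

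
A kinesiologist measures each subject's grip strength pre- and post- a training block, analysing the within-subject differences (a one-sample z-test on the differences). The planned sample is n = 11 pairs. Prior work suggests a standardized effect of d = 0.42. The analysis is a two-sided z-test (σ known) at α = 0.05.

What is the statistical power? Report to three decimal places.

Power ≈ 0.286

Noncentrality parameter: δ = d·√n = 0.42 × √11 = 1.3930
Critical value for a two-sided test at α = 0.05: z_{α/2} = 1.960.
Power = Φ(δ − 1.960) + Φ(−δ − 1.960) = Φ(-0.567) + Φ(-3.353) = 0.2854 + 0.0004 = 0.2858.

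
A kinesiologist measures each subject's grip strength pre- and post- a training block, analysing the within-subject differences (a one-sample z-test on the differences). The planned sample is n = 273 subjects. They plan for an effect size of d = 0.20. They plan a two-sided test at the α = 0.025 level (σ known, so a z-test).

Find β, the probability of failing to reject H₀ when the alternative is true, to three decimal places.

Noncentrality parameter: δ = d·√n = 0.20 × √273 = 3.3045
Critical value for a two-sided test at α = 0.025: z_{α/2} = 2.241.
Power = Φ(δ − 2.241) + Φ(−δ − 2.241) = Φ(1.063) + Φ(-5.546) = 0.8561 + 0.0000 = 0.8561.
Type II error: β = 1 − power = 1 − 0.8561 = 0.1439.

β ≈ 0.144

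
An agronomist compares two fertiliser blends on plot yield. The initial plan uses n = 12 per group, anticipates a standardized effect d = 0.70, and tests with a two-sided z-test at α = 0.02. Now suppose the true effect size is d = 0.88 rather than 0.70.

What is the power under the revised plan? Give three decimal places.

Power ≈ 0.432

With d = 0.88: δ = d·√(n/2) = 0.88 × √(12/2) = 2.1556. Critical value z_{0.01} = 2.326.
Revised power = Φ(δ − 2.326) + Φ(−δ − 2.326) = Φ(-0.171) + Φ(-4.482) = 0.4322 + 0.0000 = 0.4322.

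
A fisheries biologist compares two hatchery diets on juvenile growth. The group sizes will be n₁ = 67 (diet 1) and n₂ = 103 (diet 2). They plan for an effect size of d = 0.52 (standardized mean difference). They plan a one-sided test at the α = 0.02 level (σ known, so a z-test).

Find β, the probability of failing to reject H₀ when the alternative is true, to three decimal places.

β ≈ 0.104

Noncentrality parameter: δ = d / √(1/n₁ + 1/n₂) = 0.52 / √(1/67 + 1/103) = 3.3131
One-sided α = 0.02 → critical value z_{0.02} = 2.054.
Power = P(Z > 2.054 − δ) = Φ(1.259) = 0.8960.
Type II error: β = 1 − power = 1 − 0.8960 = 0.1040.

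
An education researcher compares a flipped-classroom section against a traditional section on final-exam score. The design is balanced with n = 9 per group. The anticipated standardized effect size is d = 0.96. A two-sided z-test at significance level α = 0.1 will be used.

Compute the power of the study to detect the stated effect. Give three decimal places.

Noncentrality parameter: λ = d·√(n/2) = 0.96 × √(9/2) = 2.0365
Critical value for a two-sided test at α = 0.1: z_{α/2} = 1.645.
Power = Φ(λ − 1.645) + Φ(−λ − 1.645) = Φ(0.392) + Φ(-3.681) = 0.6523 + 0.0001 = 0.6524.

Power ≈ 0.652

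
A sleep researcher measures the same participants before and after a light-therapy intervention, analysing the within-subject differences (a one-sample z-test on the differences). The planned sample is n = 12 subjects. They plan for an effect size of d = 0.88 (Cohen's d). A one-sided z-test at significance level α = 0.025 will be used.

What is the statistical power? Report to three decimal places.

Noncentrality parameter: δ = d·√n = 0.88 × √12 = 3.0484
One-sided α = 0.025 → critical value z_{0.025} = 1.960.
Power = Φ(δ − 1.960) = Φ(1.088) = 0.8618.

Power ≈ 0.862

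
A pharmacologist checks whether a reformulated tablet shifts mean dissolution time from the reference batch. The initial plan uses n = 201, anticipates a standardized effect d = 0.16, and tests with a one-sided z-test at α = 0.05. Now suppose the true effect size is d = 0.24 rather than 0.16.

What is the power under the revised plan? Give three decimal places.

With d = 0.24: δ = d·√n = 0.24 × √201 = 3.4026. Critical value z_{0.05} = 1.645.
Revised power = P(Z > 1.645 − δ) = Φ(1.758) = 0.9606.

Power ≈ 0.961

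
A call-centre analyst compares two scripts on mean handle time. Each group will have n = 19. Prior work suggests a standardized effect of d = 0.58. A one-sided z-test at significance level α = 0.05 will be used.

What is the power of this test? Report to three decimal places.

Noncentrality parameter: δ = d·√(n/2) = 0.58 × √(19/2) = 1.7877
Critical value for a one-sided test at α = 0.05: z_α = 1.645.
Power = P(Z > 1.645 − δ) = Φ(0.143) = 0.5568.

Power ≈ 0.557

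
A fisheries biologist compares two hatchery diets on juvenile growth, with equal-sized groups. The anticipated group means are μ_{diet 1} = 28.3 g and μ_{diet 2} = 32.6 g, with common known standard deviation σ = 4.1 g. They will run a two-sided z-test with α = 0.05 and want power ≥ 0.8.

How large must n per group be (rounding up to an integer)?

Standardized effect: d = |μ_{diet 1} − μ_{diet 2}| / σ = |28.3 − 32.6| / 4.1 = 1.0488
Set Φ(δ − 1.960) = 0.8; then δ − 1.960 = Φ⁻¹(0.8) = 0.842, giving δ = 2.802.
(For δ > 0 the lower-tail rejection region contributes negligibly to power, so the one-term inversion is standard.)
δ = d·√(n/2) ⇒ n = 2(δ/d)² = 2 × (2.802 / 1.0488)² = 14.27.
Rounding up, n = 15 per group.

n = 15 per group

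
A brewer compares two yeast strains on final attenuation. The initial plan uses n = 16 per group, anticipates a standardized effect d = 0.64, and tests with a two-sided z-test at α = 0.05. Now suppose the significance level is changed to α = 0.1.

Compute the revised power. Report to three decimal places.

Power ≈ 0.566

δ = d·√(n/2) = 0.64 × √(16/2) = 1.8102 (unchanged). New critical value: z_{0.05} = 1.645.
Revised power = Φ(δ − 1.645) + Φ(−δ − 1.645) = Φ(0.165) + Φ(-3.455) = 0.5657 + 0.0003 = 0.5659.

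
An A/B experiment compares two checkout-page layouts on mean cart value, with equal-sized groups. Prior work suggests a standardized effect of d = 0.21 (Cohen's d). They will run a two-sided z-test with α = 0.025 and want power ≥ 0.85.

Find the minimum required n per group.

Set Φ(δ − 2.241) = 0.85; then δ − 2.241 = Φ⁻¹(0.85) = 1.036, giving δ = 3.278.
(Ignoring the negligible lower-tail rejection probability gives the usual closed-form inversion.)
δ = d·√(n/2) ⇒ n = 2(δ/d)² = 2 × (3.278 / 0.21)² = 487.27.
Rounding up, n = 488 per group.

n = 488 per group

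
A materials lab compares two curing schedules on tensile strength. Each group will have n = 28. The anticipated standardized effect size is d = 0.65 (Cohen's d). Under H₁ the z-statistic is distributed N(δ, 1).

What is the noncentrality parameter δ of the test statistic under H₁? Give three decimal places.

The noncentrality parameter scales effect size by the design's sample-size factor: δ = d·√(n/2) = 0.65 × √(28/2) = 2.4321

δ ≈ 2.432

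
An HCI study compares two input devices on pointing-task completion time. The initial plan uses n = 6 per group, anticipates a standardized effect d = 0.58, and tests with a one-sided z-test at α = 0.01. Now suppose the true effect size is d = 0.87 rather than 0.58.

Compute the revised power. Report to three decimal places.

Power ≈ 0.206

With d = 0.87: δ = d·√(n/2) = 0.87 × √(6/2) = 1.5069. Critical value z_{0.01} = 2.326.
Revised power = P(Z > 2.326 − δ) = Φ(-0.819) = 0.2063.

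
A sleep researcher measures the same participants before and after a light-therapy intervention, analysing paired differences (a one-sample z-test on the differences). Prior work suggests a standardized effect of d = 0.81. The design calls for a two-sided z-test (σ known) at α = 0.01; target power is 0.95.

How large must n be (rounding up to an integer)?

n = 28

For power 0.95 need Φ(δ − z_{0.005}) = 0.95, so δ = z_{0.005} + z_{0.05} = 2.576 + 1.645 = 4.221.
(The Φ(−δ − z_{α/2}) term is vanishingly small for δ > 0 and is dropped in the standard sample-size formula.)
δ = d·√n ⇒ n = (δ/d)² = (4.221 / 0.81)² = 27.15.
Rounding up, n = 28.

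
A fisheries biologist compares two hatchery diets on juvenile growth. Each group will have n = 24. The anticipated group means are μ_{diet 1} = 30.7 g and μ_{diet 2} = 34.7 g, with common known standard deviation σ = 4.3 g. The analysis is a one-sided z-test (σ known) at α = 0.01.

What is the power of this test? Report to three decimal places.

Power ≈ 0.815

Standardized effect: d = |μ_{diet 1} − μ_{diet 2}| / σ = |30.7 − 34.7| / 4.3 = 0.9302
Noncentrality parameter: δ = d·√(n/2) = 0.9302 × √(24/2) = 3.2224
Critical value for a one-sided test at α = 0.01: z_α = 2.326.
Power = Φ(δ − 2.326) = Φ(0.896) = 0.8149.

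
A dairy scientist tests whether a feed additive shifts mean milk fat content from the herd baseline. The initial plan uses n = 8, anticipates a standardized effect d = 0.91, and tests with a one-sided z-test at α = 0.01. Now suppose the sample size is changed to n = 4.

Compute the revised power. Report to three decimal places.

Power ≈ 0.306

With n = 4: δ = d·√n = 0.91 × √4 = 1.8200. Critical value z_{0.01} = 2.326.
Revised power = Φ(δ − 2.326) = Φ(-0.506) = 0.3063.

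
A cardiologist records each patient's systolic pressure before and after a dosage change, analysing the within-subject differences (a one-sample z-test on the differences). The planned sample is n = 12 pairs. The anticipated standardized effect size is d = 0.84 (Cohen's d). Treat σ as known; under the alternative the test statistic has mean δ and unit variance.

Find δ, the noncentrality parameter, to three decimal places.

δ = d·√n = 0.84 × √12 = 2.9098

δ ≈ 2.910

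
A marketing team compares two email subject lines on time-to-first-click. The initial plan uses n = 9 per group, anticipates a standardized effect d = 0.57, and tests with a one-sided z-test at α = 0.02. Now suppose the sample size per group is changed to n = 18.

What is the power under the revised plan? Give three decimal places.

With n = 18 per group: δ = d·√(n/2) = 0.57 × √(18/2) = 1.7100. Critical value z_{0.02} = 2.054.
Revised power = Φ(δ − 2.054) = Φ(-0.344) = 0.3655.

Power ≈ 0.366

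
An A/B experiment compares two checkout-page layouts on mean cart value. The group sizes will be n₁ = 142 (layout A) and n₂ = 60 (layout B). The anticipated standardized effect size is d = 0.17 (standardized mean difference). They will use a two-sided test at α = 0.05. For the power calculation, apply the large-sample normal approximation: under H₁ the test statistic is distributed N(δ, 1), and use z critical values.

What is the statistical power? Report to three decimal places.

Noncentrality parameter: δ = d / √(1/n₁ + 1/n₂) = 0.17 / √(1/142 + 1/60) = 1.1041
Critical value for a two-sided test at α = 0.05: z_{α/2} = 1.960.
Power = Φ(δ − 1.960) + Φ(−δ − 1.960) = Φ(-0.856) + Φ(-3.064) = 0.1960 + 0.0011 = 0.1971.

Power ≈ 0.197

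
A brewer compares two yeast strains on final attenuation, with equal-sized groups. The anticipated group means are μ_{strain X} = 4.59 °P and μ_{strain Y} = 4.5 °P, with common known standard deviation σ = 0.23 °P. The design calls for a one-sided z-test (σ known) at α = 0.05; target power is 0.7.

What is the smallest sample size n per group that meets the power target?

n = 62 per group

Standardized effect: d = |μ_{strain X} − μ_{strain Y}| / σ = |4.59 − 4.5| / 0.23 = 0.3913
For power 0.7 need Φ(δ − z_{0.05}) = 0.7, so δ = z_{0.05} + z_{0.30} = 1.645 + 0.524 = 2.169.
δ = d·√(n/2) ⇒ n = 2(δ/d)² = 2 × (2.169 / 0.3913)² = 61.46.
Rounding up, n = 62 per group.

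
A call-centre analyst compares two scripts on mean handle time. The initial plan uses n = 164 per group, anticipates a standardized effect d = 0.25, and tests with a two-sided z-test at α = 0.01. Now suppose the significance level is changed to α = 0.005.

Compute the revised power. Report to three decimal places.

δ = d·√(n/2) = 0.25 × √(164/2) = 2.2638 (unchanged). New critical value: z_{0.0025} = 2.807.
Revised power = Φ(δ − 2.807) + Φ(−δ − 2.807) = Φ(-0.543) + Φ(-5.071) = 0.2935 + 0.0000 = 0.2935.

Power ≈ 0.294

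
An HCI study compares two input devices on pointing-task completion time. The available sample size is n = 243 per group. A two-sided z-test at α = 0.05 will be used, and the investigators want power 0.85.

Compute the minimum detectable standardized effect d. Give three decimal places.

d ≈ 0.272

Required noncentrality: δ = z_{0.025} + z_{0.15} = 1.960 + 1.036 = 2.996.
(Lower-tail contribution to power is negligible for δ > 0.)
δ = d·√(n/2) ⇒ d = δ/√(n/2) = 2.996/√(243/2) = 0.2718.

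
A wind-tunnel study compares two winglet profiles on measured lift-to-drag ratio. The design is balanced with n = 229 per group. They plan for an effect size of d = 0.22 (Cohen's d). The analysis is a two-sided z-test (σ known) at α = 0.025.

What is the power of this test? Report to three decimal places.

Noncentrality parameter: λ = d·√(n/2) = 0.22 × √(229/2) = 2.3541
Two-sided α = 0.025 → critical value z_{0.0125} = 2.241.
Power = Φ(λ − 2.241) + Φ(−λ − 2.241) = Φ(0.113) + Φ(-4.596) = 0.5449 + 0.0000 = 0.5449.

Power ≈ 0.545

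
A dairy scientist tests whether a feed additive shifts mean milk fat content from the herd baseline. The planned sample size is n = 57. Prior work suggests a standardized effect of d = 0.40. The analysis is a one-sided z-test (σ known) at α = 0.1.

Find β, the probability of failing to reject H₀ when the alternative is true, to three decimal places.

Noncentrality parameter: δ = d·√n = 0.40 × √57 = 3.0199
Critical value for a one-sided test at α = 0.1: z_α = 1.282.
Power = Φ(δ − 1.282) = Φ(1.738) = 0.9589.
Type II error: β = 1 − power = 1 − 0.9589 = 0.0411.

β ≈ 0.041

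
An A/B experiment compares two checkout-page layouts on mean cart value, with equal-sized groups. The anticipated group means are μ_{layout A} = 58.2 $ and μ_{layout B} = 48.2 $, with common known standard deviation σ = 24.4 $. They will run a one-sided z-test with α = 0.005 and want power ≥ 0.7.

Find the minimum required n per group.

n = 115 per group

Standardized effect: d = |μ_{layout A} − μ_{layout B}| / σ = |58.2 − 48.2| / 24.4 = 0.4098
For power 0.7 need Φ(δ − z_{0.005}) = 0.7, so δ = z_{0.005} + z_{0.30} = 2.576 + 0.524 = 3.100.
δ = d·√(n/2) ⇒ n = 2(δ/d)² = 2 × (3.100 / 0.4098)² = 114.45.
Rounding up, n = 115 per group.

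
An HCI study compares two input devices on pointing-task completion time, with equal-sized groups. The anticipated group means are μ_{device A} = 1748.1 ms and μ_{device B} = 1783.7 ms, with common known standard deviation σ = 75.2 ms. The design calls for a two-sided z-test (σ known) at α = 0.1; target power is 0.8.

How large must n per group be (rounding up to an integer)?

Standardized effect: d = |μ_{device A} − μ_{device B}| / σ = |1748.1 − 1783.7| / 75.2 = 0.4734
For power 0.8 need Φ(δ − z_{0.05}) = 0.8, so δ = z_{0.05} + z_{0.20} = 1.645 + 0.842 = 2.486.
(Ignoring the negligible lower-tail rejection probability gives the usual closed-form inversion.)
δ = d·√(n/2) ⇒ n = 2(δ/d)² = 2 × (2.486 / 0.4734)² = 55.17.
Round up to the next whole unit.

n = 56 per group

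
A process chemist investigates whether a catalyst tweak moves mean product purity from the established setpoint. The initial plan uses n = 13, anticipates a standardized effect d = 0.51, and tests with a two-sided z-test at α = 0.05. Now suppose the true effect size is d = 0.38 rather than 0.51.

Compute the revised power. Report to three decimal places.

Power ≈ 0.278

With d = 0.38: δ = d·√n = 0.38 × √13 = 1.3701. Critical value z_{0.025} = 1.960.
Revised power = Φ(δ − 1.960) + Φ(−δ − 1.960) = Φ(-0.590) + Φ(-3.330) = 0.2776 + 0.0004 = 0.2781.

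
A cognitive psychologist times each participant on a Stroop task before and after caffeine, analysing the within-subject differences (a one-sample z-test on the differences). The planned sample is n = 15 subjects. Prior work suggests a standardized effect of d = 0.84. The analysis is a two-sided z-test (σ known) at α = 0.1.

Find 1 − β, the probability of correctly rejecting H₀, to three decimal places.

Power ≈ 0.946

Noncentrality parameter: δ = d·√n = 0.84 × √15 = 3.2533
Critical value for a two-sided test at α = 0.1: z_{α/2} = 1.645.
Power = Φ(δ − 1.645) + Φ(−δ − 1.645) = Φ(1.608) + Φ(-4.898) = 0.9461 + 0.0000 = 0.9461.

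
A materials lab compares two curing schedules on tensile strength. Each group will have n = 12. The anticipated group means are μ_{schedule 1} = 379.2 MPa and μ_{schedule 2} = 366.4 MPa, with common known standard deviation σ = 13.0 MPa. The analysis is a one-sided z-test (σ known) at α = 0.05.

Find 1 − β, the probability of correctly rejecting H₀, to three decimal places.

Standardized effect: d = |μ_{schedule 1} − μ_{schedule 2}| / σ = |379.2 − 366.4| / 13.0 = 0.9846
Noncentrality parameter: δ = d·√(n/2) = 0.9846 × √(12/2) = 2.4118
One-sided α = 0.05 → critical value z_{0.05} = 1.645.
Power = P(Z > 1.645 − δ) = Φ(0.767) = 0.7784.

Power ≈ 0.778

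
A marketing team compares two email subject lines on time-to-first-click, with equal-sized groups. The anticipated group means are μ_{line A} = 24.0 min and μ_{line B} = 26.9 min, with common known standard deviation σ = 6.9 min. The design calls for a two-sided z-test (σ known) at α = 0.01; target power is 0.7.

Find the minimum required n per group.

n = 109 per group

Standardized effect: d = |μ_{line A} − μ_{line B}| / σ = |24.0 − 26.9| / 6.9 = 0.4203
Set Φ(δ − 2.576) = 0.7; then δ − 2.576 = Φ⁻¹(0.7) = 0.524, giving δ = 3.100.
(For δ > 0 the lower-tail rejection region contributes negligibly to power, so the one-term inversion is standard.)
δ = d·√(n/2) ⇒ n = 2(δ/d)² = 2 × (3.100 / 0.4203)² = 108.82.
Rounding up, n = 109 per group.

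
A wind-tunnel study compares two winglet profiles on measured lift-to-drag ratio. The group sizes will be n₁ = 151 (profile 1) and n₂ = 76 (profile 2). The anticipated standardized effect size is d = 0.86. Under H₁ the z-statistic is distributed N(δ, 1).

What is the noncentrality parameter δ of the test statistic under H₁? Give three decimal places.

δ ≈ 6.115

δ = d / √(1/n₁ + 1/n₂) = 0.86 / √(1/151 + 1/76) = 6.1148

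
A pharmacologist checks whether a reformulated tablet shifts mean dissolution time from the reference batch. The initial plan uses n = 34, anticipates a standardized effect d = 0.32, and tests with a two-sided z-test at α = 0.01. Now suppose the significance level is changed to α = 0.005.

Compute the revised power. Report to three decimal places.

δ = d·√n = 0.32 × √34 = 1.8659 (unchanged). New critical value: z_{0.0025} = 2.807.
Revised power = Φ(δ − 2.807) + Φ(−δ − 2.807) = Φ(-0.941) + Φ(-4.673) = 0.1733 + 0.0000 = 0.1733.

Power ≈ 0.173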